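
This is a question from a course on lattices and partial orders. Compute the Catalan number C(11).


C(n) = C(2n, n) / (n+1).
C(22, 11) = 705432
C(11) = 705432 / 12 = 58786


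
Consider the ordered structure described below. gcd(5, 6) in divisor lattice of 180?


Meet=gcd.
gcd(5,6)=1


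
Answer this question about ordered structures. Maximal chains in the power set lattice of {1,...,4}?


A maximal chain goes from the minimum element to a maximal element via cover relations.
Counting all min-to-max paths in the cover graph.
Total maximal chains: 24


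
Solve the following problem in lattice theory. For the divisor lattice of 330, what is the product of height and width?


Height = length of longest chain minus 1; width = size of largest antichain.
A maximum chain: 1 | 11 | 55 | 165 | 330  (height 4).
A maximum antichain: {6, 10, 15, 22, 33, 55}  (width 6).
Product = 4 * 6 = 24


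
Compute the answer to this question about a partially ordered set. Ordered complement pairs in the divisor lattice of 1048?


Complement pair (a,b): a meet b = bottom, a join b = top.
Here: gcd(a,b)=1 and lcm(a,b)=1048, i.e. a*b=1048 with a,b coprime.
Pairs found: (1,1048), (8,131), (131,8), (1048,1)
Total ordered pairs: 4


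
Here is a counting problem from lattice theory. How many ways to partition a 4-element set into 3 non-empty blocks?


S(n,k) = k*S(n-1,k) + S(n-1,k-1).
S(3,3) = 1, S(3,2) = 3
S(4,3) = 3*1 + 3 = 3 + 3
S(4,3) = 6


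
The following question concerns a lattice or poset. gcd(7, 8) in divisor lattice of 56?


Meet=gcd.
gcd(7,8)=1


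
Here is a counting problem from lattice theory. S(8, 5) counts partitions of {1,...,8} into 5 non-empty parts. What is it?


S(n,k) = k*S(n-1,k) + S(n-1,k-1).
S(7,5) = 140, S(7,4) = 350
S(8,5) = 5*140 + 350 = 700 + 350
S(8,5) = 1050


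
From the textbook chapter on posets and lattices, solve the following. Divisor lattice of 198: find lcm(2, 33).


In a divisor lattice, join = lcm (least common multiple).
gcd(2,33) = 1
lcm(2,33) = 2*33/gcd = 66/1 = 66


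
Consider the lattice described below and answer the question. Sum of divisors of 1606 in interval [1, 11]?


Interval [1,11] in divisors of 1606: [1, 11]
Sum = 12


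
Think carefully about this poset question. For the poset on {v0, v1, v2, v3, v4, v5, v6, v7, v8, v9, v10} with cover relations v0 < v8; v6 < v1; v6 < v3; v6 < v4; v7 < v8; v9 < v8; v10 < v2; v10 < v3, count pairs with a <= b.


The order relation is {(a,b) : a <= b}, reflexive so it includes (a,a).
Examples: (v0,v0), (v0,v8), (v1,v1), (v10,v10), (v10,v2), ...
Total ordered pairs: 19


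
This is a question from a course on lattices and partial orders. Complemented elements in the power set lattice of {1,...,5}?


An element a is complemented if some b has a meet b = bottom, a join b = top.
every subset A has complement S\A, so all elements are complemented.
Complemented elements: {}, {1}, {2}, {3}, {4}, {5}, ... (26 more)
Count: 32


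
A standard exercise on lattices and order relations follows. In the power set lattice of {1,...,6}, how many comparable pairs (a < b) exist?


A comparable pair {a,b} has a < b or b < a in the order.
Count unordered pairs where one element is strictly below the other.
Examples: {{},{1}}, {{},{2}}, {{},{3}}, {{},{4}}, ...
Total comparable pairs: 665


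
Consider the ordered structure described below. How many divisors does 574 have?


Divisors of 574: [1, 2, 7, 14, 41, 82, 287, 574]
Count: 8


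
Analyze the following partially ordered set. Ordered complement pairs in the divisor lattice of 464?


Complement pair (a,b): a meet b = bottom, a join b = top.
Here: gcd(a,b)=1 and lcm(a,b)=464, i.e. a*b=464 with a,b coprime.
Pairs found: (1,464), (16,29), (29,16), (464,1)
Total ordered pairs: 4


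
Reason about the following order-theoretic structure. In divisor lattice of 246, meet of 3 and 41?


In a divisor lattice, meet = gcd (greatest common divisor).
By Euclidean algorithm or factoring: gcd(3,41) = 1


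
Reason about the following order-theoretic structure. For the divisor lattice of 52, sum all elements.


sigma(n) = sum of divisors.
Divisors of 52: [1, 2, 4, 13, 26, 52]
Sum = 98


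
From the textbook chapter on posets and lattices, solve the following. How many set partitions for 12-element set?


B(n) = number of set partitions of an n-element set.
B(n) satisfies the recurrence: B(n+1) = sum_k C(n,k)*B(k).
B(12) = 4213597


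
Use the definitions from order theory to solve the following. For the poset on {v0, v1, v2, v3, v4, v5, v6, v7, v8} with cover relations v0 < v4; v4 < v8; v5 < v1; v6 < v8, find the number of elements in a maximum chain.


A chain is a totally ordered subset; we count the number of elements in a maximum chain.
Compute, for each element x, the size of the longest chain ending at x:
  v0: 1
  v2: 1
  v3: 1
  v5: 1
  v6: 1
  v7: 1
  ...
A maximum chain: v0 < v4 < v8
Number of elements in the longest chain: 3


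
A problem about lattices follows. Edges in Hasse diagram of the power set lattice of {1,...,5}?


A cover relation a -< b holds when a < b with no c strictly between.
Cover relations:
  {} -< {1}
  {} -< {2}
  {} -< {3}
  {} -< {4}
  {} -< {5}
  {1} -< {1,2}
  {1} -< {1,3}
  {1} -< {1,4}
  ...72 more
Total: 80


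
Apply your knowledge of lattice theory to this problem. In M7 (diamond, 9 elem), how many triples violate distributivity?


Distributive law: a ^ (b v c) = (a ^ b) v (a ^ c).
Check all 9^3 = 729 ordered triples (a,b,c).
  e.g. a=a1, b=a2, c=a3: lhs=a1 != rhs=0
  e.g. a=a1, b=a2, c=a4: lhs=a1 != rhs=0
Total violating triples: 210


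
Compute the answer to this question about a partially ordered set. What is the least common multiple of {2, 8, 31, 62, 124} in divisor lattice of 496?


In a divisor lattice, join = lcm (least common multiple).
Compute lcm iteratively: start with first element, then lcm(current, next).
Elements: [2, 8, 31, 62, 124]
lcm(2,8) = 8
lcm(8,31) = 248
lcm(248,62) = 248
lcm(248,124) = 248
Final lcm = 248


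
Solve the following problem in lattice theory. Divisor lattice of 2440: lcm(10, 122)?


Join=lcm.
gcd(10,122)=2
lcm=610


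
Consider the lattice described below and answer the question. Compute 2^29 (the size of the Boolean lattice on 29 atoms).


Power set = 2^n.
2^29 = 536870912


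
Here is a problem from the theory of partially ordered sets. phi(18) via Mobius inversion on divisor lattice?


phi(n) = n * prod_{p|n} (1 - 1/p).
Prime divisors of 18: [2, 3]
phi(18) = 18 * (1 - 1/2) * (1 - 1/3)
phi(18) = 6


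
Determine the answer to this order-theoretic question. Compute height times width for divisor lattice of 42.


Height = length of longest chain minus 1; width = size of largest antichain.
A maximum chain: 1 | 7 | 21 | 42  (height 3).
A maximum antichain: {2, 3, 7}  (width 3).
Product = 3 * 3 = 9


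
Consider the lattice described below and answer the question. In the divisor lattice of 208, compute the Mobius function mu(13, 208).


In a divisor lattice, mu(a,b) = mu(b/a) where mu is the classical Mobius function.
b/a = 208/13 = 16
Prime factorization of 16: primes [2]
16 is not squarefree, so mu(16) = 0


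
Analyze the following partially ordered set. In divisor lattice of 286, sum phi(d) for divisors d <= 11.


Divisors of 286 up to 11: [1, 2, 11]
phi values: [1, 1, 10]
Sum = 12


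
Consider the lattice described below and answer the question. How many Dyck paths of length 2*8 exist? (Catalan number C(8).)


C(n) = C(2n, n) / (n+1).
C(16, 8) = 12870
C(8) = 12870 / 9 = 1430


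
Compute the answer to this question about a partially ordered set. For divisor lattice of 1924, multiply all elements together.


Divisors of 1924: [1, 2, 4, 13, 26, 37, 52, 74, 148, 481, 962, 1924]
Product = n^(d(n)/2) = 1924^(12/2)
Product = 50725975336955416576


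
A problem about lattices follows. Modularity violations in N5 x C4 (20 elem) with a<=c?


Modular law: if a <= c then a v (b ^ c) = (a v b) ^ c.
Check all triples (a,b,c) with a <= c among 20 elements.
  e.g. a=(a,0), b=(c,0), c=(b,0): lhs=(a,0) != rhs=(b,0)
  e.g. a=(a,0), b=(c,1), c=(b,0): lhs=(a,0) != rhs=(b,0)
Total violating triples: 40


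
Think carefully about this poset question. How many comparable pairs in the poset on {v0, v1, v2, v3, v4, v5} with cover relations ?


A comparable pair {a,b} has a < b or b < a in the order.
Count unordered pairs where one element is strictly below the other.
Total comparable pairs: 0


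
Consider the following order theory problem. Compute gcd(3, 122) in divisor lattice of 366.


In a divisor lattice, meet = gcd (greatest common divisor).
By Euclidean algorithm or factoring: gcd(3,122) = 1


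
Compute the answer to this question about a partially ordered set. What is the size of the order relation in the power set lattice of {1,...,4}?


The order relation is {(a,b) : a <= b}, reflexive so it includes (a,a).
Examples: ({},{}), ({},{1,2}), ({},{1,2,3}), ({},{1,2,3,4}), ({},{1,2,4}), ...
Total ordered pairs: 81


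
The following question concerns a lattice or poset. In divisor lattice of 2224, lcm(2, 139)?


Join=lcm.
gcd(2,139)=1
lcm=278


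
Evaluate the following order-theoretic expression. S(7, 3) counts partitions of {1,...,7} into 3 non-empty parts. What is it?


S(n,k) = k*S(n-1,k) + S(n-1,k-1).
S(6,3) = 90, S(6,2) = 31
S(7,3) = 3*90 + 31 = 270 + 31
S(7,3) = 301


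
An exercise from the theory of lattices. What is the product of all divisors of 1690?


Divisors of 1690: [1, 2, 5, 10, 13, 26, 65, 130, 169, 338, 845, 1690]
Product = n^(d(n)/2) = 1690^(12/2)
Product = 23298085122481000000


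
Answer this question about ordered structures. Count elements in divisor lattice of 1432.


Divisors of 1432: [1, 2, 4, 8, 179, 358, 716, 1432]
Count: 8


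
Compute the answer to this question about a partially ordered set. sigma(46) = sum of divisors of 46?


sigma(n) = sum of divisors.
Divisors of 46: [1, 2, 23, 46]
Sum = 72


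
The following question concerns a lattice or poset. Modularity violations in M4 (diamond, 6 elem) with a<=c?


Modular law: if a <= c then a v (b ^ c) = (a v b) ^ c.
Check all triples (a,b,c) with a <= c among 6 elements.
This lattice is modular (diamonds M_m and their chain-products are modular).
Total violating triples: 0


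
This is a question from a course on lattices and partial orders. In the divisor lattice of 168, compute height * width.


Height = length of longest chain minus 1; width = size of largest antichain.
A maximum chain: 1 | 7 | 21 | 42 | 84 | 168  (height 5).
A maximum antichain: {4, 6, 14, 21}  (width 4).
Product = 5 * 4 = 20


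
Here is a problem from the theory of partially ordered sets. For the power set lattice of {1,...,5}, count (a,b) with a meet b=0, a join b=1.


Complement pair (a,b): a meet b = bottom, a join b = top.
Here: A intersect B = {} and A union B = {1,...,5}.
Pairs found: ({},{1,2,3,4,5}), ({1},{2,3,4,5}), ({2},{1,3,4,5}), ({3},{1,2,4,5}), ... (28 more)
Total ordered pairs: 32


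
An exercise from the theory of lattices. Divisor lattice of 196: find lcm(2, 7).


In a divisor lattice, join = lcm (least common multiple).
gcd(2,7) = 1
lcm(2,7) = 2*7/gcd = 14/1 = 14


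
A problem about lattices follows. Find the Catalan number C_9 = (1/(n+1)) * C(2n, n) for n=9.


C(n) = C(2n, n) / (n+1).
C(18, 9) = 48620
C(9) = 48620 / 10 = 4862


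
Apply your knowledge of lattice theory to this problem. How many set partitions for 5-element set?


B(n) = number of set partitions of an n-element set.
B(n) satisfies the recurrence: B(n+1) = sum_k C(n,k)*B(k).
B(5) = 52


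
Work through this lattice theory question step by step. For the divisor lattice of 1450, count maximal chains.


A maximal chain goes from the minimum element to a maximal element via cover relations.
Counting all min-to-max paths in the cover graph.
Total maximal chains: 12


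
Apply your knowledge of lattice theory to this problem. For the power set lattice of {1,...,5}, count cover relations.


A cover relation a -< b holds when a < b with no c strictly between.
Cover relations:
  {} -< {1}
  {} -< {2}
  {} -< {3}
  {} -< {4}
  {} -< {5}
  {1} -< {1,2}
  {1} -< {1,3}
  {1} -< {1,4}
  ...72 more
Total: 80


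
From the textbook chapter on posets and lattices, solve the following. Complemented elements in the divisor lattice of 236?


An element a is complemented if some b has a meet b = bottom, a join b = top.
a is complemented iff gcd(a, n/a)=1, i.e. a is a unitary divisor of 236.
Complemented elements: 1, 4, 59, 236
Count: 4


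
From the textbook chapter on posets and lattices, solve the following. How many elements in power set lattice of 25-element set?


Power set = 2^n.
2^25 = 33554432


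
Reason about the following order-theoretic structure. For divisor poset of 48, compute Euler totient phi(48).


phi(n) = n * prod_{p|n} (1 - 1/p).
Prime divisors of 48: [2, 3]
phi(48) = 48 * (1 - 1/2) * (1 - 1/3)
phi(48) = 16


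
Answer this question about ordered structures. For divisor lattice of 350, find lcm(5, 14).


In a divisor lattice, join = lcm (least common multiple).
Compute lcm iteratively: start with first element, then lcm(current, next).
Elements: [5, 14]
lcm(5,14) = 70
Final lcm = 70


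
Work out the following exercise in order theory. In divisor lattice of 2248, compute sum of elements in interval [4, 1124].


Interval [4,1124] in divisors of 2248: [4, 1124]
Sum = 1128


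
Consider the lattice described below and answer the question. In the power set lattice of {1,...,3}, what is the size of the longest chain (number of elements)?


A chain is a totally ordered subset; we count the number of elements in a maximum chain.
Compute, for each element x, the size of the longest chain ending at x:
  {}: 1
  {1}: 2
  {2}: 2
  {3}: 2
  {1,2}: 3
  {1,3}: 3
  ...
A maximum chain: {} < {1} < {1,2} < {1,2,3}
Number of elements in the longest chain: 4


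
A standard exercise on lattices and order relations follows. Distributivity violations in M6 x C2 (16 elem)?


Distributive law: a ^ (b v c) = (a ^ b) v (a ^ c).
Check all 16^3 = 4096 ordered triples (a,b,c).
  e.g. a=(a1,0), b=(a2,0), c=(a3,0): lhs=(a1,0) != rhs=(0,0)
  e.g. a=(a1,0), b=(a2,0), c=(a3,1): lhs=(a1,0) != rhs=(0,0)
Total violating triples: 960


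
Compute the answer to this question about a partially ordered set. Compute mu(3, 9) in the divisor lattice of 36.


In a divisor lattice, mu(a,b) = mu(b/a) where mu is the classical Mobius function.
b/a = 9/3 = 3
Prime factorization of 3: primes [3]
3 is squarefree with 1 prime factor(s), so mu(3) = (-1)^1 = -1


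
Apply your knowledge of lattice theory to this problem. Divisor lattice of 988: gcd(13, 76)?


Meet=gcd.
gcd(13,76)=1


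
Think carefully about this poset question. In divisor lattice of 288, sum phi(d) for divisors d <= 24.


Divisors of 288 up to 24: [1, 2, 3, 4, 6, 8, 9, 12, 16, 18, 24]
phi values: [1, 1, 2, 2, 2, 4, 6, 4, 8, 6, 8]
Sum = 44


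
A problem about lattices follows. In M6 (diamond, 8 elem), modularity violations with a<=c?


Modular law: if a <= c then a v (b ^ c) = (a v b) ^ c.
Check all triples (a,b,c) with a <= c among 8 elements.
This lattice is modular (diamonds M_m and their chain-products are modular).
Total violating triples: 0


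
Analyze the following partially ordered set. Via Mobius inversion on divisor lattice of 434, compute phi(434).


phi(n) = n * prod_{p|n} (1 - 1/p).
Prime divisors of 434: [2, 7, 31]
phi(434) = 434 * (1 - 1/2) * (1 - 1/7) * (1 - 1/31)
phi(434) = 180


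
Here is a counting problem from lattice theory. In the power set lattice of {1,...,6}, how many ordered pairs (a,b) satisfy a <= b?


The order relation is {(a,b) : a <= b}, reflexive so it includes (a,a).
Examples: ({},{}), ({},{1,2}), ({},{1,2,3}), ({},{1,2,3,4}), ({},{1,2,3,4,5}), ...
Total ordered pairs: 729


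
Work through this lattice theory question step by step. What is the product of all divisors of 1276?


Divisors of 1276: [1, 2, 4, 11, 22, 29, 44, 58, 116, 319, 638, 1276]
Product = n^(d(n)/2) = 1276^(12/2)
Product = 4316224706044235776


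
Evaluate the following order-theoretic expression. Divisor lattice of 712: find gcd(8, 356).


In a divisor lattice, meet = gcd (greatest common divisor).
By Euclidean algorithm or factoring: gcd(8,356) = 4


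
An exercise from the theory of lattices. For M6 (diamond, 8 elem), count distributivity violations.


Distributive law: a ^ (b v c) = (a ^ b) v (a ^ c).
Check all 8^3 = 512 ordered triples (a,b,c).
  e.g. a=a1, b=a2, c=a3: lhs=a1 != rhs=0
  e.g. a=a1, b=a2, c=a4: lhs=a1 != rhs=0
Total violating triples: 120


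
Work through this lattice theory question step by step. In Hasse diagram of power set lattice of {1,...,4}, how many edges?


A cover relation a -< b holds when a < b with no c strictly between.
Cover relations:
  {} -< {1}
  {} -< {2}
  {} -< {3}
  {} -< {4}
  {1} -< {1,2}
  {1} -< {1,3}
  {1} -< {1,4}
  {2} -< {1,2}
  ...24 more
Total: 32


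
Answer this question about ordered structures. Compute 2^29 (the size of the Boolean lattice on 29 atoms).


Power set = 2^n.
2^29 = 536870912


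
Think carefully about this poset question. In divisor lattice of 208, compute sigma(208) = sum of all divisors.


sigma(n) = sum of divisors.
Divisors of 208: [1, 2, 4, 8, 13, 16, 26, 52, 104, 208]
Sum = 434


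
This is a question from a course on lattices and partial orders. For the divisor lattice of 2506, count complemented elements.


An element a is complemented if some b has a meet b = bottom, a join b = top.
a is complemented iff gcd(a, n/a)=1, i.e. a is a unitary divisor of 2506.
Complemented elements: 1, 2, 7, 14, 179, 358, ... (2 more)
Count: 8


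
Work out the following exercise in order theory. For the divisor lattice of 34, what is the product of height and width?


Height = length of longest chain minus 1; width = size of largest antichain.
A maximum chain: 1 | 17 | 34  (height 2).
A maximum antichain: {2, 17}  (width 2).
Product = 2 * 2 = 4


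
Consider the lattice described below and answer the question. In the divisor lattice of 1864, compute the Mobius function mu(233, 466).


In a divisor lattice, mu(a,b) = mu(b/a) where mu is the classical Mobius function.
b/a = 466/233 = 2
Prime factorization of 2: primes [2]
2 is squarefree with 1 prime factor(s), so mu(2) = (-1)^1 = -1


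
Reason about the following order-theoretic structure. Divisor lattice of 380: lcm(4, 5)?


Join=lcm.
gcd(4,5)=1
lcm=20


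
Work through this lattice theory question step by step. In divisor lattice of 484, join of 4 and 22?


In a divisor lattice, join = lcm (least common multiple).
gcd(4,22) = 2
lcm(4,22) = 4*22/gcd = 88/2 = 44


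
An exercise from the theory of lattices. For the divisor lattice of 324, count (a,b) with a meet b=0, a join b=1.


Complement pair (a,b): a meet b = bottom, a join b = top.
Here: gcd(a,b)=1 and lcm(a,b)=324, i.e. a*b=324 with a,b coprime.
Pairs found: (1,324), (4,81), (81,4), (324,1)
Total ordered pairs: 4


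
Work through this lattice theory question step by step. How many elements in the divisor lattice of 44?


Divisors of 44: [1, 2, 4, 11, 22, 44]
Count: 6


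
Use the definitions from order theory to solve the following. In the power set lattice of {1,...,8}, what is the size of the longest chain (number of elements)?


A chain is a totally ordered subset; we count the number of elements in a maximum chain.
Compute, for each element x, the size of the longest chain ending at x:
  {}: 1
  {1}: 2
  {2}: 2
  {3}: 2
  {4}: 2
  {5}: 2
  ...
A maximum chain: {} < {1} < {1,2} < {1,2,3} < {1,2,3,4} < {1,2,3,4,5} < {1,2,3,4,5,6} < {1,2,3,4,5,6,7} < {1,2,3,4,5,6,7,8}
Number of elements in the longest chain: 9


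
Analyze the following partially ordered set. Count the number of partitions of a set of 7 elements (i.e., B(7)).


B(n) = number of set partitions of an n-element set.
B(n) satisfies the recurrence: B(n+1) = sum_k C(n,k)*B(k).
B(7) = 877


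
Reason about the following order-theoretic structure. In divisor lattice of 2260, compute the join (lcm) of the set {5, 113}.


In a divisor lattice, join = lcm (least common multiple).
Compute lcm iteratively: start with first element, then lcm(current, next).
Elements: [5, 113]
lcm(5,113) = 565
Final lcm = 565


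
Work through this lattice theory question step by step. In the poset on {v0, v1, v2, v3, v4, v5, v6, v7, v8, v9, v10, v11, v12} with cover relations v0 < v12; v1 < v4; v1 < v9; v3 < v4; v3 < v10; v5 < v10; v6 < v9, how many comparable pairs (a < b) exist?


A comparable pair {a,b} has a < b or b < a in the order.
Count unordered pairs where one element is strictly below the other.
Examples: {v0,v12}, {v1,v4}, {v1,v9}, {v3,v4}, ...
Total comparable pairs: 7


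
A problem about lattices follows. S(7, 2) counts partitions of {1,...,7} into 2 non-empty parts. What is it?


S(n,k) = k*S(n-1,k) + S(n-1,k-1).
S(6,2) = 31, S(6,1) = 1
S(7,2) = 2*31 + 1 = 62 + 1
S(7,2) = 63


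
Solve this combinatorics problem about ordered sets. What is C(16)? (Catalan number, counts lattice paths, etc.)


C(n) = C(2n, n) / (n+1).
C(32, 16) = 601080390
C(16) = 601080390 / 17 = 35357670


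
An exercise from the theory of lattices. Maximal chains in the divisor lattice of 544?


A maximal chain goes from the minimum element to a maximal element via cover relations.
Counting all min-to-max paths in the cover graph.
Total maximal chains: 6


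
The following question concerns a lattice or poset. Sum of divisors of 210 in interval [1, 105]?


Interval [1,105] in divisors of 210: [1, 3, 5, 7, 15, 21, 35, 105]
Sum = 192


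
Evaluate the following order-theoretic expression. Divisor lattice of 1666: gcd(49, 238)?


Meet=gcd.
gcd(49,238)=7


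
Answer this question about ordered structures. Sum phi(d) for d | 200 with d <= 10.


Divisors of 200 up to 10: [1, 2, 4, 5, 8, 10]
phi values: [1, 1, 2, 4, 4, 4]
Sum = 16


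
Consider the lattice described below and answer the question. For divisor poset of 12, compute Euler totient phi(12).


phi(n) = n * prod_{p|n} (1 - 1/p).
Prime divisors of 12: [2, 3]
phi(12) = 12 * (1 - 1/2) * (1 - 1/3)
phi(12) = 4


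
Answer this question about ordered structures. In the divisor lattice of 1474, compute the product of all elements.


Divisors of 1474: [1, 2, 11, 22, 67, 134, 737, 1474]
Product = n^(d(n)/2) = 1474^(8/2)
Product = 4720521000976


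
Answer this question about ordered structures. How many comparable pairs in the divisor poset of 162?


A comparable pair {a,b} has a < b or b < a in the order.
Count unordered pairs where one element is strictly below the other.
Examples: {1,2}, {1,3}, {1,6}, {1,9}, ...
Total comparable pairs: 35


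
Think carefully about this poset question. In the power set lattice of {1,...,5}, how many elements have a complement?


An element a is complemented if some b has a meet b = bottom, a join b = top.
every subset A has complement S\A, so all elements are complemented.
Complemented elements: {}, {1}, {2}, {3}, {4}, {5}, ... (26 more)
Count: 32


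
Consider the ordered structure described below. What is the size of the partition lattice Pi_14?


B(n) = number of set partitions of an n-element set.
B(n) satisfies the recurrence: B(n+1) = sum_k C(n,k)*B(k).
B(14) = 190899322


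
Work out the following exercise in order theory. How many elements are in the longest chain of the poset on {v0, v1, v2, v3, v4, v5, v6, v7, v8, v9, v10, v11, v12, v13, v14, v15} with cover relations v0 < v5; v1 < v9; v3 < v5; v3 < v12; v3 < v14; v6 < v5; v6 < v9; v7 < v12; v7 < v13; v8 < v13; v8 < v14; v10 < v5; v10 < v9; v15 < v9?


A chain is a totally ordered subset; we count the number of elements in a maximum chain.
Compute, for each element x, the size of the longest chain ending at x:
  v0: 1
  v1: 1
  v2: 1
  v3: 1
  v4: 1
  v6: 1
  ...
A maximum chain: v0 < v5
Number of elements in the longest chain: 2


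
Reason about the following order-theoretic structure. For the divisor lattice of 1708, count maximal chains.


A maximal chain goes from the minimum element to a maximal element via cover relations.
Counting all min-to-max paths in the cover graph.
Total maximal chains: 12


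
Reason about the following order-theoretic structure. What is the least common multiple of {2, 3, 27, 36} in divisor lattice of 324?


In a divisor lattice, join = lcm (least common multiple).
Compute lcm iteratively: start with first element, then lcm(current, next).
Elements: [2, 3, 27, 36]
lcm(2,3) = 6
lcm(6,27) = 54
lcm(54,36) = 108
Final lcm = 108


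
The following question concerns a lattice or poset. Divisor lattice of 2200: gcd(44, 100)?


Meet=gcd.
gcd(44,100)=4


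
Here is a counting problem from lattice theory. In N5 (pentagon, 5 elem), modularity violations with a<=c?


Modular law: if a <= c then a v (b ^ c) = (a v b) ^ c.
Check all triples (a,b,c) with a <= c among 5 elements.
  e.g. a=a, b=c, c=b: lhs=a != rhs=b
Total violating triples: 1


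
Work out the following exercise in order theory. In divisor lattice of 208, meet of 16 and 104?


In a divisor lattice, meet = gcd (greatest common divisor).
By Euclidean algorithm or factoring: gcd(16,104) = 8


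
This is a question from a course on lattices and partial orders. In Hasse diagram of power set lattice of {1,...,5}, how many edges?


A cover relation a -< b holds when a < b with no c strictly between.
Cover relations:
  {} -< {1}
  {} -< {2}
  {} -< {3}
  {} -< {4}
  {} -< {5}
  {1} -< {1,2}
  {1} -< {1,3}
  {1} -< {1,4}
  ...72 more
Total: 80


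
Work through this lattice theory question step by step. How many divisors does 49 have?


Divisors of 49: [1, 7, 49]
Count: 3


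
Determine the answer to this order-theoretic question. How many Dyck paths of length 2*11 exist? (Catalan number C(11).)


C(n) = C(2n, n) / (n+1).
C(22, 11) = 705432
C(11) = 705432 / 12 = 58786


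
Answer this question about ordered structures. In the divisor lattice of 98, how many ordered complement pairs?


Complement pair (a,b): a meet b = bottom, a join b = top.
Here: gcd(a,b)=1 and lcm(a,b)=98, i.e. a*b=98 with a,b coprime.
Pairs found: (1,98), (2,49), (49,2), (98,1)
Total ordered pairs: 4


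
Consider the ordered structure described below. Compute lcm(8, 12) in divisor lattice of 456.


In a divisor lattice, join = lcm (least common multiple).
gcd(8,12) = 4
lcm(8,12) = 8*12/gcd = 96/4 = 24


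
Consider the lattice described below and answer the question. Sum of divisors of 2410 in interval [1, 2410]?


Interval [1,2410] in divisors of 2410: [1, 2, 5, 10, 241, 482, 1205, 2410]
Sum = 4356


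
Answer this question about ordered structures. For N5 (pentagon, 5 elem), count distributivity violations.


Distributive law: a ^ (b v c) = (a ^ b) v (a ^ c).
Check all 5^3 = 125 ordered triples (a,b,c).
  e.g. a=b, b=a, c=c: lhs=b != rhs=a
  e.g. a=b, b=c, c=a: lhs=b != rhs=a
Total violating triples: 2


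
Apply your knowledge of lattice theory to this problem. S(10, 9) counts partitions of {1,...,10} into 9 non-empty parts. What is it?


S(n,k) = k*S(n-1,k) + S(n-1,k-1).
S(9,9) = 1, S(9,8) = 36
S(10,9) = 9*1 + 36 = 9 + 36
S(10,9) = 45


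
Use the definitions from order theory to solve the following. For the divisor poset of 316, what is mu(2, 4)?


In a divisor lattice, mu(a,b) = mu(b/a) where mu is the classical Mobius function.
b/a = 4/2 = 2
Prime factorization of 2: primes [2]
2 is squarefree with 1 prime factor(s), so mu(2) = (-1)^1 = -1


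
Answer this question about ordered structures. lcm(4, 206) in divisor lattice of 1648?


Join=lcm.
gcd(4,206)=2
lcm=412


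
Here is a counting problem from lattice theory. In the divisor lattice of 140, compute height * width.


Height = length of longest chain minus 1; width = size of largest antichain.
A maximum chain: 1 | 7 | 35 | 70 | 140  (height 4).
A maximum antichain: {4, 10, 14, 35}  (width 4).
Product = 4 * 4 = 16


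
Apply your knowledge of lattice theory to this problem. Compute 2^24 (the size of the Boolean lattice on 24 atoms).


Power set = 2^n.
2^24 = 16777216


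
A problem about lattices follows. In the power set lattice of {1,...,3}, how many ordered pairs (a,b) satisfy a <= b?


The order relation is {(a,b) : a <= b}, reflexive so it includes (a,a).
Examples: ({},{}), ({},{1,2}), ({},{1,2,3}), ({},{1,3}), ({},{1}), ...
Total ordered pairs: 27


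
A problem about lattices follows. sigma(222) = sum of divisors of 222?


sigma(n) = sum of divisors.
Divisors of 222: [1, 2, 3, 6, 37, 74, 111, 222]
Sum = 456


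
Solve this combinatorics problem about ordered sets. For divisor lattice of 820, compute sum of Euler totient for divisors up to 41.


Divisors of 820 up to 41: [1, 2, 4, 5, 10, 20, 41]
phi values: [1, 1, 2, 4, 4, 8, 40]
Sum = 60


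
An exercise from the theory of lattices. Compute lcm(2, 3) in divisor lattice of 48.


In a divisor lattice, join = lcm (least common multiple).
gcd(2,3) = 1
lcm(2,3) = 2*3/gcd = 6/1 = 6


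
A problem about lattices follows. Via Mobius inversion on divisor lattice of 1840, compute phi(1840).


phi(n) = n * prod_{p|n} (1 - 1/p).
Prime divisors of 1840: [2, 5, 23]
phi(1840) = 1840 * (1 - 1/2) * (1 - 1/5) * (1 - 1/23)
phi(1840) = 704


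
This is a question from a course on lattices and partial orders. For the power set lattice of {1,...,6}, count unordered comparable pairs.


A comparable pair {a,b} has a < b or b < a in the order.
Count unordered pairs where one element is strictly below the other.
Examples: {{},{1}}, {{},{2}}, {{},{3}}, {{},{4}}, ...
Total comparable pairs: 665


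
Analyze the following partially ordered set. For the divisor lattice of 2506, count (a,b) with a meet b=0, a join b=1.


Complement pair (a,b): a meet b = bottom, a join b = top.
Here: gcd(a,b)=1 and lcm(a,b)=2506, i.e. a*b=2506 with a,b coprime.
Pairs found: (1,2506), (2,1253), (7,358), (14,179), ... (4 more)
Total ordered pairs: 8


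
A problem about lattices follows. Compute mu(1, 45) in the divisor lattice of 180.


In a divisor lattice, mu(a,b) = mu(b/a) where mu is the classical Mobius function.
b/a = 45/1 = 45
Prime factorization of 45: primes [3, 5]
45 is not squarefree, so mu(45) = 0


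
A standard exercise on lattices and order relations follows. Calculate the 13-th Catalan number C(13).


C(n) = C(2n, n) / (n+1).
C(26, 13) = 10400600
C(13) = 10400600 / 14 = 742900


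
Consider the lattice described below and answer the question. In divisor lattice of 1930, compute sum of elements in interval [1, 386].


Interval [1,386] in divisors of 1930: [1, 2, 193, 386]
Sum = 582


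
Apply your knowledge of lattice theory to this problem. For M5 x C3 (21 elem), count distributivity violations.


Distributive law: a ^ (b v c) = (a ^ b) v (a ^ c).
Check all 21^3 = 9261 ordered triples (a,b,c).
  e.g. a=(a1,0), b=(a2,0), c=(a3,0): lhs=(a1,0) != rhs=(0,0)
  e.g. a=(a1,0), b=(a2,0), c=(a3,1): lhs=(a1,0) != rhs=(0,0)
Total violating triples: 1620


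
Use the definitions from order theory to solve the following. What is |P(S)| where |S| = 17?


Power set = 2^n.
2^17 = 131072


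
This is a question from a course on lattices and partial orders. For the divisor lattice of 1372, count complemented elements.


An element a is complemented if some b has a meet b = bottom, a join b = top.
a is complemented iff gcd(a, n/a)=1, i.e. a is a unitary divisor of 1372.
Complemented elements: 1, 4, 343, 1372
Count: 4


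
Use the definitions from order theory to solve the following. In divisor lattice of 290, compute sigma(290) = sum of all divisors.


sigma(n) = sum of divisors.
Divisors of 290: [1, 2, 5, 10, 29, 58, 145, 290]
Sum = 540


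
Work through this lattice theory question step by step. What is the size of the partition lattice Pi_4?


B(n) = number of set partitions of an n-element set.
B(n) satisfies the recurrence: B(n+1) = sum_k C(n,k)*B(k).
B(4) = 15


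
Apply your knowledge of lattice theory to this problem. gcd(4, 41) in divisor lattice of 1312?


Meet=gcd.
gcd(4,41)=1


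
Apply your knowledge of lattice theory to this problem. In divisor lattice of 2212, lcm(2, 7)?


Join=lcm.
gcd(2,7)=1
lcm=14


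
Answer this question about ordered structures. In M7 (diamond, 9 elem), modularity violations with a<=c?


Modular law: if a <= c then a v (b ^ c) = (a v b) ^ c.
Check all triples (a,b,c) with a <= c among 9 elements.
This lattice is modular (diamonds M_m and their chain-products are modular).
Total violating triples: 0


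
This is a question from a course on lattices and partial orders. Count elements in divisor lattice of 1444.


Divisors of 1444: [1, 2, 4, 19, 38, 76, 361, 722, 1444]
Count: 9


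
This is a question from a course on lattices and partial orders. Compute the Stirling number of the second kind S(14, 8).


S(n,k) = k*S(n-1,k) + S(n-1,k-1).
S(13,8) = 1899612, S(13,7) = 5715424
S(14,8) = 8*1899612 + 5715424 = 15196896 + 5715424
S(14,8) = 20912320


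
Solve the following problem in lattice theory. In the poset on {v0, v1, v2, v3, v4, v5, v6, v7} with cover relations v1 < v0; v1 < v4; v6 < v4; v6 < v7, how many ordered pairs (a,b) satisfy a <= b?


The order relation is {(a,b) : a <= b}, reflexive so it includes (a,a).
Examples: (v0,v0), (v1,v0), (v1,v1), (v1,v4), (v2,v2), ...
Total ordered pairs: 12


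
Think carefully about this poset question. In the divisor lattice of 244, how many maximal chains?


A maximal chain goes from the minimum element to a maximal element via cover relations.
Counting all min-to-max paths in the cover graph.
Total maximal chains: 3


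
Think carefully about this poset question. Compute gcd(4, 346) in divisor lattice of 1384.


In a divisor lattice, meet = gcd (greatest common divisor).
By Euclidean algorithm or factoring: gcd(4,346) = 2


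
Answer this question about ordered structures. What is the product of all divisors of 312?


Divisors of 312: [1, 2, 3, 4, 6, 8, 12, 13, 24, 26, 39, 52, 78, 104, 156, 312]
Product = n^(d(n)/2) = 312^(16/2)
Product = 89791815397090000896


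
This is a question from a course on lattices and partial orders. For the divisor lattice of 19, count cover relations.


A cover relation a -< b holds when a < b with no c strictly between.
Cover relations:
  1 -< 19
Total: 1


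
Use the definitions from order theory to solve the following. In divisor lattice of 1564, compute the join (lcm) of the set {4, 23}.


In a divisor lattice, join = lcm (least common multiple).
Compute lcm iteratively: start with first element, then lcm(current, next).
Elements: [4, 23]
lcm(4,23) = 92
Final lcm = 92


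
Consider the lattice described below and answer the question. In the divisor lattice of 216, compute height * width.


Height = length of longest chain minus 1; width = size of largest antichain.
A maximum chain: 1 | 3 | 9 | 27 | 54 | 108 | 216  (height 6).
A maximum antichain: {8, 12, 18, 27}  (width 4).
Product = 6 * 4 = 24


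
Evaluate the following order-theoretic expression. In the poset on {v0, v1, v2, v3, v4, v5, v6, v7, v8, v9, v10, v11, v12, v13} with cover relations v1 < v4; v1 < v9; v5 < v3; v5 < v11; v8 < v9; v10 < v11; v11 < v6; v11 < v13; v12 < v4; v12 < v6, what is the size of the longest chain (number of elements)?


A chain is a totally ordered subset; we count the number of elements in a maximum chain.
Compute, for each element x, the size of the longest chain ending at x:
  v0: 1
  v1: 1
  v2: 1
  v5: 1
  v7: 1
  v8: 1
  ...
A maximum chain: v5 < v11 < v6
Number of elements in the longest chain: 3


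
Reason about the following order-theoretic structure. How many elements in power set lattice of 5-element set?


Power set = 2^n.
2^5 = 32


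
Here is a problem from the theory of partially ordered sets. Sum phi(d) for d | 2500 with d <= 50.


Divisors of 2500 up to 50: [1, 2, 4, 5, 10, 20, 25, 50]
phi values: [1, 1, 2, 4, 4, 8, 20, 20]
Sum = 60


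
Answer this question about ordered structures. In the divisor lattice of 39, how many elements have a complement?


An element a is complemented if some b has a meet b = bottom, a join b = top.
a is complemented iff gcd(a, n/a)=1, i.e. a is a unitary divisor of 39.
Complemented elements: 1, 3, 13, 39
Count: 4


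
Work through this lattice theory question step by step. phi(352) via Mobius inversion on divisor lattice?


phi(n) = n * prod_{p|n} (1 - 1/p).
Prime divisors of 352: [2, 11]
phi(352) = 352 * (1 - 1/2) * (1 - 1/11)
phi(352) = 160


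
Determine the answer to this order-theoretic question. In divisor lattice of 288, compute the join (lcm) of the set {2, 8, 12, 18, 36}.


In a divisor lattice, join = lcm (least common multiple).
Compute lcm iteratively: start with first element, then lcm(current, next).
Elements: [2, 8, 12, 18, 36]
lcm(2,8) = 8
lcm(8,12) = 24
lcm(24,18) = 72
lcm(72,36) = 72
Final lcm = 72


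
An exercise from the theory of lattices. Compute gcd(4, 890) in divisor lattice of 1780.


In a divisor lattice, meet = gcd (greatest common divisor).
By Euclidean algorithm or factoring: gcd(4,890) = 2


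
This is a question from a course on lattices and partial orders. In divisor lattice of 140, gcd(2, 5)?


Meet=gcd.
gcd(2,5)=1


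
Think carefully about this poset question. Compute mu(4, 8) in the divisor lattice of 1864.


In a divisor lattice, mu(a,b) = mu(b/a) where mu is the classical Mobius function.
b/a = 8/4 = 2
Prime factorization of 2: primes [2]
2 is squarefree with 1 prime factor(s), so mu(2) = (-1)^1 = -1


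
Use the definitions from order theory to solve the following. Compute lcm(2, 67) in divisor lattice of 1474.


In a divisor lattice, join = lcm (least common multiple).
gcd(2,67) = 1
lcm(2,67) = 2*67/gcd = 134/1 = 134


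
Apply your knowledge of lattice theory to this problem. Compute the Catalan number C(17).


C(n) = C(2n, n) / (n+1).
C(34, 17) = 2333606220
C(17) = 2333606220 / 18 = 129644790


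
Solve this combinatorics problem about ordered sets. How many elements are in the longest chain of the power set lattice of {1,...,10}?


A chain is a totally ordered subset; we count the number of elements in a maximum chain.
Compute, for each element x, the size of the longest chain ending at x:
  {}: 1
  {1}: 2
  {2}: 2
  {3}: 2
  {4}: 2
  {5}: 2
  ...
A maximum chain: {} < {1} < {1,2} < {1,2,3} < {1,2,3,4} < {1,2,3,4,5} < {1,2,3,4,5,6} < {1,2,3,4,5,6,7} < {1,2,3,4,5,6,7,8} < {1,2,3,4,5,6,7,8,9} < {1,2,3,4,5,6,7,8,9,10}
Number of elements in the longest chain: 11


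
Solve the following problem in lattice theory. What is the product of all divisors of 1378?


Divisors of 1378: [1, 2, 13, 26, 53, 106, 689, 1378]
Product = n^(d(n)/2) = 1378^(8/2)
Product = 3605760445456


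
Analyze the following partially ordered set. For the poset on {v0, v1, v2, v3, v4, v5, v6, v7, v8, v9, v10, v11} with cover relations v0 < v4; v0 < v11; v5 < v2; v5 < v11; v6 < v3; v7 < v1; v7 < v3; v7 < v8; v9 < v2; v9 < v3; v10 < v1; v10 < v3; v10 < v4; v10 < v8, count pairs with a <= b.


The order relation is {(a,b) : a <= b}, reflexive so it includes (a,a).
Examples: (v0,v0), (v0,v11), (v0,v4), (v1,v1), (v10,v1), ...
Total ordered pairs: 26


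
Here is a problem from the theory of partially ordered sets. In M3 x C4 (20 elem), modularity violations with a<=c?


Modular law: if a <= c then a v (b ^ c) = (a v b) ^ c.
Check all triples (a,b,c) with a <= c among 20 elements.
This lattice is modular (diamonds M_m and their chain-products are modular).
Total violating triples: 0
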